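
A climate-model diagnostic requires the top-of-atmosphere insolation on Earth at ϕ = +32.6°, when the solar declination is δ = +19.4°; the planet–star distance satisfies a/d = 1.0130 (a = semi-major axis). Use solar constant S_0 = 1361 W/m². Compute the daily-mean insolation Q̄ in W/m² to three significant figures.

cos h₀ = −tan(+32.6°) tan(+19.400°) = -0.2252, h₀ = 1.7980 rad.
Bracket: h₀ sin ϕ sin δ + cos ϕ cos δ sin h₀ = 1.7980×0.53877×0.33216 + 0.84245×0.94322×0.97431 = 0.321766 + 0.774202 = 1.095968.
Inverse-square distance factor (a/d)² = 1.0130² = 1.026169.
Q̄ = (S_0/π) × 1.026169 × [bracket] = (1361/π) × 1.026169 × 1.095968 = 487.2 W/m².

Q̄ ≈ 487 W/m²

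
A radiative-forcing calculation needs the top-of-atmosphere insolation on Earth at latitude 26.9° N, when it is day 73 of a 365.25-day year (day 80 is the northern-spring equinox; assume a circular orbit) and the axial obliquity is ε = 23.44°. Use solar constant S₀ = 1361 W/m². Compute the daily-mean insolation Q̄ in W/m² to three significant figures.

Q̄ ≈ 371 W/m²

Solar longitude: λ_s = 360° × (73 − 80)/365.25 = -6.899°, i.e. -6.899° + 360° = 353.101°.
sin δ = sin 23.44° × sin 353.101° = -0.04778, so δ = -2.739°.
cos H₀ = −tan(+26.9°) tan(-2.739°) = 0.0243, H₀ = 1.5465 rad.
Bracket: H₀ sin φ sin δ + cos φ cos δ sin H₀ = 1.5465×0.45243×-0.04778 + 0.89180×0.99886×0.99971 = -0.033431 + 0.890525 = 0.857094.
Q̄ = (S₀/π) × [bracket] = (1361/π) × 0.857094 = 371.3 W/m².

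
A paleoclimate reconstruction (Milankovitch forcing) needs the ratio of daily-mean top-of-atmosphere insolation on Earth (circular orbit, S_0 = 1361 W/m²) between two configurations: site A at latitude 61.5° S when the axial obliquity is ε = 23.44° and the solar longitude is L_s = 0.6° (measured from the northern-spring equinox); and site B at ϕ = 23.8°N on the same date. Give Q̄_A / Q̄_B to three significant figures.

Q̄_A / Q̄_B ≈ 0.514

— Configuration A (ϕ=-61.5°):
Solar declination: sin δ = sin ε · sin L_s = sin 23.44° × sin 0.6° = 0.00417, so δ = +0.239°.
cos h₀ = −tan(-61.5°) tan(+0.239°) = 0.0077, h₀ = 1.5631 rad.
Bracket: h₀ sin ϕ sin δ + cos ϕ cos δ sin h₀ = 1.5631×-0.87882×0.00417 + 0.47716×0.99999×0.99997 = -0.005728 + 0.477141 = 0.471413.
Q̄ = (S_0/π) × [bracket] = (1361/π) × 0.471413 = 204.23 W/m².
— Configuration B (ϕ=+23.8°):
cos h₀ = −tan(+23.8°) tan(+0.239°) = -0.0018, h₀ = 1.5726 rad.
Bracket: h₀ sin ϕ sin δ + cos ϕ cos δ sin h₀ = 1.5726×0.40355×0.00417 + 0.91496×0.99999×1.00000 = 0.002646 + 0.914951 = 0.917597.
Q̄ = (S_0/π) × [bracket] = (1361/π) × 0.917597 = 397.52 W/m².
Ratio Q̄_A / Q̄_B = 204.23 / 397.52 = 0.5138.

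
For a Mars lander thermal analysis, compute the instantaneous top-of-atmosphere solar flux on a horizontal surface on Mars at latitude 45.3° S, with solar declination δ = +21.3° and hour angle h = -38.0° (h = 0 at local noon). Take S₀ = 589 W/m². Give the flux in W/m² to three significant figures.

152 W/m²

cos θ_z = sin φ sin δ + cos φ cos δ cos h = -0.258199 + 0.516420 = 0.258221.
Flux = S₀ · cos θ_z = 589 × 0.258221 = 152.1 W/m².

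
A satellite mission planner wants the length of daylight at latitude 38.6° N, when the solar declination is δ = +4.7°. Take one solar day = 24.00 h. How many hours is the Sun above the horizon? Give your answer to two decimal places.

12.50 h

cos H₀ = −tan φ · tan δ = −tan(+38.6°) × tan(+4.700°) = -0.0656, so H₀ = 1.6365 rad = 93.76°.
Daylight = 2H₀/(2π) × 24.00 h = (1.6365/π) × 24.00 = 12.50 h.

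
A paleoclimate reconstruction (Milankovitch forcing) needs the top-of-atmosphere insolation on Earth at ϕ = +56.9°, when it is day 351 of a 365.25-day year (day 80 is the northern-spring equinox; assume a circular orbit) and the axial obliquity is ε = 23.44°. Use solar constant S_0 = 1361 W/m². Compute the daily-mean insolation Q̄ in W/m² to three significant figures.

Solar longitude: L_s = 360° × (351 − 80)/365.25 = 267.105°.
sin δ = sin 23.44° × sin 267.105° = -0.39728, so δ = -23.408°.
cos h₀ = −tan(+56.9°) tan(-23.408°) = 0.6641, h₀ = 0.8445 rad.
Bracket: h₀ sin ϕ sin δ + cos ϕ cos δ sin h₀ = 0.8445×0.83772×-0.39728 + 0.54610×0.91770×0.74766 = -0.281058 + 0.374694 = 0.093636.
Q̄ = (S_0/π) × [bracket] = (1361/π) × 0.093636 = 40.56 W/m².

Q̄ ≈ 40.6 W/m²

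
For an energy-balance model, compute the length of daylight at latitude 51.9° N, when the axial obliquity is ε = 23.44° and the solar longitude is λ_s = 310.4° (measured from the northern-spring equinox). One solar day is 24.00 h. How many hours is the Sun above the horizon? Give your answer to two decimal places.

Solar declination: sin δ = sin ε · sin λ_s = sin 23.44° × sin 310.4° = -0.30293, so δ = -17.634°.
cos H₀ = −tan φ · tan δ = −tan(+51.9°) × tan(-17.634°) = 0.4054, so H₀ = 1.1534 rad = 66.08°.
Daylight = 2H₀/(2π) × 24.00 h = (1.1534/π) × 24.00 = 8.81 h.

8.81 h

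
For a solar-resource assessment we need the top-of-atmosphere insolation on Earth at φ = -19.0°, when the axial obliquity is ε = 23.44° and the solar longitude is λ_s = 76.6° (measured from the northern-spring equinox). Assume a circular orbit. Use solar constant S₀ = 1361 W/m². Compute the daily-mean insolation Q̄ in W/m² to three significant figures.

Solar declination: sin δ = sin ε · sin λ_s = sin 23.44° × sin 76.6° = 0.38696, so δ = +22.765°.
cos H₀ = −tan(-19.0°) tan(+22.765°) = 0.1445, H₀ = 1.4258 rad.
Bracket: H₀ sin φ sin δ + cos φ cos δ sin H₀ = 1.4258×-0.32557×0.38696 + 0.94552×0.92210×0.98951 = -0.179626 + 0.862718 = 0.683092.
Q̄ = (S₀/π) × [bracket] = (1361/π) × 0.683092 = 295.9 W/m².

Q̄ ≈ 296 W/m²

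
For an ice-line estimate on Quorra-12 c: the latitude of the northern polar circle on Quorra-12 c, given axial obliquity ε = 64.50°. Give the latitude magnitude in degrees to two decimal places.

25.50°

The polar circle is the lowest latitude that experiences at least one full rotation of continuous daylight at the northern-summer solstice; it lies at |φ| = 90° − ε = 90° − 64.50° = 25.50°.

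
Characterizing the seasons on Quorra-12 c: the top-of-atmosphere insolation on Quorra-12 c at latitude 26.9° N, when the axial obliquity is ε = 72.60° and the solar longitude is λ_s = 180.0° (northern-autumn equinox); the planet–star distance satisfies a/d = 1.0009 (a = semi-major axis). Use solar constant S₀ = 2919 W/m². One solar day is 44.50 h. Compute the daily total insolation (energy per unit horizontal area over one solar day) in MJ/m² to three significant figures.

Solar declination: sin δ = sin ε · sin λ_s = sin 72.60° × sin 180.0° = 0.00000, so δ = +0.000°.
cos H₀ = −tan(+26.9°) tan(+0.000°) = -0.0000, H₀ = 1.5708 rad.
Bracket: H₀ sin φ sin δ + cos φ cos δ sin H₀ = 1.5708×0.45243×0.00000 + 0.89180×1.00000×1.00000 = 0.000000 + 0.891800 = 0.891800.
Inverse-square distance factor (a/d)² = 1.0009² = 1.001801.
Q̄ = (S₀/π) × 1.001801 × [bracket] = (2919/π) × 1.001801 × 0.891800 = 830.11 W/m².
Daily total = Q̄ × 44.50 h × 3600 s/h = 830.11 × 44.50 × 3600 / 10⁶ = 133.0 MJ/m².

133 MJ/m²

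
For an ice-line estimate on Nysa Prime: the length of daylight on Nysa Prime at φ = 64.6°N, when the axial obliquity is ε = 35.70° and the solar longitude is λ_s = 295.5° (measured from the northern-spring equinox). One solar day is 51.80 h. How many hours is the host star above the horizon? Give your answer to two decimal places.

0.00 h

Solar declination: sin δ = sin ε · sin λ_s = sin 35.70° × sin 295.5° = -0.52670, so δ = -31.782°.
cos H₀ = −tan φ · tan δ = 1.3049 ≥ 1, so the host star never rises (polar night) and H₀ = 0.
Daylight = 2H₀/(2π) × 51.80 h = (0.0000/π) × 51.80 = 0.00 h.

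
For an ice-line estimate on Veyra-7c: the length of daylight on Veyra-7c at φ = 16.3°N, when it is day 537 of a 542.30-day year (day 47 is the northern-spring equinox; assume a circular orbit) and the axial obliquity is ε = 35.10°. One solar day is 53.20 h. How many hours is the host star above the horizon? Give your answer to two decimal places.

24.88 h

Solar longitude: λ_s = 360° × (537 − 47)/542.30 = 325.281°.
sin δ = sin 35.10° × sin 325.281° = -0.32749, so δ = -19.117°.
cos H₀ = −tan φ · tan δ = −tan(+16.3°) × tan(-19.117°) = 0.1014, so H₀ = 1.4693 rad = 84.18°.
Daylight = 2H₀/(2π) × 53.20 h = (1.4693/π) × 53.20 = 24.88 h.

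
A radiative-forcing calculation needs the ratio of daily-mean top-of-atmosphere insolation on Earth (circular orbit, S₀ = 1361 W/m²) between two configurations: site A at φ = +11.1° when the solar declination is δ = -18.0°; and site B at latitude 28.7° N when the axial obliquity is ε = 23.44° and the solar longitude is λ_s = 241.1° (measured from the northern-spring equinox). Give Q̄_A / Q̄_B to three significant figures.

Q̄_A / Q̄_B ≈ 1.46

— Configuration A (φ=+11.1°):
cos H₀ = −tan(+11.1°) tan(-18.000°) = 0.0637, H₀ = 1.5070 rad.
Bracket: H₀ sin φ sin δ + cos φ cos δ sin H₀ = 1.5070×0.19252×-0.30902 + 0.98129×0.95106×0.99797 = -0.089655 + 0.931371 = 0.841716.
Q̄ = (S₀/π) × [bracket] = (1361/π) × 0.841716 = 364.65 W/m².
— Configuration B (φ=+28.7°):
Solar declination: sin δ = sin ε · sin λ_s = sin 23.44° × sin 241.1° = -0.34825, so δ = -20.380°.
cos H₀ = −tan(+28.7°) tan(-20.380°) = 0.2034, H₀ = 1.3660 rad.
Bracket: H₀ sin φ sin δ + cos φ cos δ sin H₀ = 1.3660×0.48022×-0.34825 + 0.87715×0.93740×0.97910 = -0.228445 + 0.805056 = 0.576611.
Q̄ = (S₀/π) × [bracket] = (1361/π) × 0.576611 = 249.80 W/m².
Ratio Q̄_A / Q̄_B = 364.65 / 249.80 = 1.460.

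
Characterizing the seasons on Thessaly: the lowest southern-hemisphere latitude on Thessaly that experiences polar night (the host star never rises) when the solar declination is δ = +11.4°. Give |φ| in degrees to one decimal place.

|φ| = 78.6°

Polar night requires cos H₀ = −tan φ tan δ ≥ 1, i.e. tan φ tan δ ≤ −1.
The boundary is |tan φ| · |tan δ| = 1, so |φ| = 90° − |δ| = 90° − 11.4° = 78.6° in the southern hemisphere.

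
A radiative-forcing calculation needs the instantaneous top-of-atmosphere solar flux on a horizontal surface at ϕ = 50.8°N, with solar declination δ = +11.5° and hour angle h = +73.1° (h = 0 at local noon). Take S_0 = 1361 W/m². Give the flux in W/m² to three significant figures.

455 W/m²

cos θ_z = sin ϕ sin δ + cos ϕ cos δ cos h = 0.154499 + 0.180044 = 0.334543.
Flux = S_0 · cos θ_z = 1361 × 0.334543 = 455.3 W/m².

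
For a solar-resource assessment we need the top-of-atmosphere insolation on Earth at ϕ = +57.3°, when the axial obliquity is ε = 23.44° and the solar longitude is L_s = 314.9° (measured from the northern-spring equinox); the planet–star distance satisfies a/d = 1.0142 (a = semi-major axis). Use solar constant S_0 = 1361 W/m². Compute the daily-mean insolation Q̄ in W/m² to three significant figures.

Q̄ ≈ 89.6 W/m²

Solar declination: sin δ = sin ε · sin L_s = sin 23.44° × sin 314.9° = -0.28177, so δ = -16.366°.
cos h₀ = −tan(+57.3°) tan(-16.366°) = 0.4574, h₀ = 1.0957 rad.
Bracket: h₀ sin ϕ sin δ + cos ϕ cos δ sin h₀ = 1.0957×0.84151×-0.28177 + 0.54024×0.95948×0.88924 = -0.259804 + 0.460937 = 0.201133.
Inverse-square distance factor (a/d)² = 1.0142² = 1.028602.
Q̄ = (S_0/π) × 1.028602 × [bracket] = (1361/π) × 1.028602 × 0.201133 = 89.63 W/m².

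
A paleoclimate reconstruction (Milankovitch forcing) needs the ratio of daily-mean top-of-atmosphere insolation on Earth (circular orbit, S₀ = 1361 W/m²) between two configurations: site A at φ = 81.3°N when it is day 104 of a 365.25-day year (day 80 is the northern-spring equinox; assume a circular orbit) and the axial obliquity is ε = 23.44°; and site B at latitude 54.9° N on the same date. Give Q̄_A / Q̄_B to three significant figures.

Q̄_A / Q̄_B ≈ 0.629

— Configuration A (φ=+81.3°):
Solar longitude: λ_s = 360° × (104 − 80)/365.25 = 23.655°.
sin δ = sin 23.44° × sin 23.655° = 0.15960, so δ = +9.184°.
cos H₀ = −tan(+81.3°) tan(+9.184°) = -1.0566 ≤ −1 ⇒ polar day, H₀ = π.
Bracket: H₀ sin φ sin δ + cos φ cos δ sin H₀ = 3.1416×0.98849×0.15960 + 0.15126×0.98718×0.00000 = 0.495628 + 0.000000 = 0.495628.
Q̄ = (S₀/π) × [bracket] = (1361/π) × 0.495628 = 214.72 W/m².
— Configuration B (φ=+54.9°):
cos H₀ = −tan(+54.9°) tan(+9.184°) = -0.2300, H₀ = 1.8029 rad.
Bracket: H₀ sin φ sin δ + cos φ cos δ sin H₀ = 1.8029×0.81815×0.15960 + 0.57501×0.98718×0.97318 = 0.235417 + 0.552414 = 0.787831.
Q̄ = (S₀/π) × [bracket] = (1361/π) × 0.787831 = 341.30 W/m².
Ratio Q̄_A / Q̄_B = 214.72 / 341.30 = 0.6291.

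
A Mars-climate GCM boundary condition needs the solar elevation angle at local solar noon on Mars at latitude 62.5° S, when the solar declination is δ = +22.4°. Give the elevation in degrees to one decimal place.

5.1°

At local noon the hour angle is zero, so the zenith angle equals |φ − δ| = |-62.5° − (+22.400°)| = 84.900°.
Elevation = 90° − 84.900° = 5.1°.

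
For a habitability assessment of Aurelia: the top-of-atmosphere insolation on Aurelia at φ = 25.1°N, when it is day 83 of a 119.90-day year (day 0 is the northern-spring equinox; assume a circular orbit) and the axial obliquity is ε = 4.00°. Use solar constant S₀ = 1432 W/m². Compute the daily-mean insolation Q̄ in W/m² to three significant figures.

Solar longitude: λ_s = 360° × (83 − 0)/119.90 = 249.208°.
sin δ = sin 4.00° × sin 249.208° = -0.06521, so δ = -3.739°.
cos H₀ = −tan(+25.1°) tan(-3.739°) = 0.0306, H₀ = 1.5402 rad.
Bracket: H₀ sin φ sin δ + cos φ cos δ sin H₀ = 1.5402×0.42420×-0.06521 + 0.90557×0.99787×0.99953 = -0.042605 + 0.903216 = 0.860611.
Q̄ = (S₀/π) × [bracket] = (1432/π) × 0.860611 = 392.3 W/m².

Q̄ ≈ 392 W/m²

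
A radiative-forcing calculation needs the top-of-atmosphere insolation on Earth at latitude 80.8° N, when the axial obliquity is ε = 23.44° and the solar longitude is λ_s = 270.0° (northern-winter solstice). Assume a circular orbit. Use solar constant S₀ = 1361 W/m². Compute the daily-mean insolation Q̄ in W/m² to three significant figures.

Q̄ ≈ 0.00 W/m²

Solar declination: sin δ = sin ε · sin λ_s = sin 23.44° × sin 270.0° = -0.39779, so δ = -23.440°.
cos H₀ = −tan(+80.8°) tan(-23.440°) = 2.6769 ≥ 1 ⇒ polar night, H₀ = 0 and Q̄ = 0.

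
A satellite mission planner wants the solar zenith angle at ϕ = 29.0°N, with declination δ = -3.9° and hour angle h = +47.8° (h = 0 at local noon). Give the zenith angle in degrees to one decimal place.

θ_z = 56.4°

cos θ_z = sin ϕ sin δ + cos ϕ cos δ cos h = -0.032974 + 0.586140 = 0.553166.
θ_z = arccos(0.553166) = 56.4°.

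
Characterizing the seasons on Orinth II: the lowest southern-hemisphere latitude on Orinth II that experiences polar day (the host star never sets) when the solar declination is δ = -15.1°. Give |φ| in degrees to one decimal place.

|φ| = 74.9°

Polar day requires cos H₀ = −tan φ tan δ ≤ −1, i.e. tan φ tan δ ≥ 1.
The boundary is |tan φ| · |tan δ| = 1, so |φ| = 90° − |δ| = 90° − 15.1° = 74.9° in the southern hemisphere.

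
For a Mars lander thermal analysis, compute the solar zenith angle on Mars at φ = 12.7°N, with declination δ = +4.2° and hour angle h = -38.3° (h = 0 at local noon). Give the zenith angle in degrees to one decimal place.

θ_z = 38.8°

cos θ_z = sin φ sin δ + cos φ cos δ cos h = 0.016101 + 0.763520 = 0.779621.
θ_z = arccos(0.779621) = 38.8°.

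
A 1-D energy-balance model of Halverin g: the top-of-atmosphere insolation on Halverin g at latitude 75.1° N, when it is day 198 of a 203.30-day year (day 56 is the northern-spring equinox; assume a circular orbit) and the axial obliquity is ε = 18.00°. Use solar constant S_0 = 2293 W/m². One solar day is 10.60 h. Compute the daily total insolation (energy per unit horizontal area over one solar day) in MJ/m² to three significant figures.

Solar longitude: L_s = 360° × (198 − 56)/203.30 = 251.451°.
sin δ = sin 18.00° × sin 251.451° = -0.29296, so δ = -17.036°.
cos h₀ = −tan(+75.1°) tan(-17.036°) = 1.1516 ≥ 1 ⇒ polar night, h₀ = 0 and Q̄ = 0.
Daily total = Q̄ × 10.60 h × 3600 s/h = 0.00 MJ/m².

0.00 MJ/m²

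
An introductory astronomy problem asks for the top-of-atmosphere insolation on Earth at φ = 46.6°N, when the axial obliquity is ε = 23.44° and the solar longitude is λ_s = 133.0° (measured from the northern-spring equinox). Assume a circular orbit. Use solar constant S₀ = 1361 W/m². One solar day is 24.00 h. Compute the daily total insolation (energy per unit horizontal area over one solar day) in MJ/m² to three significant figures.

38.3 MJ/m²

Solar declination: sin δ = sin ε · sin λ_s = sin 23.44° × sin 133.0° = 0.29092, so δ = +16.913°.
cos H₀ = −tan(+46.6°) tan(+16.913°) = -0.3216, H₀ = 1.8982 rad.
Bracket: H₀ sin φ sin δ + cos φ cos δ sin H₀ = 1.8982×0.72657×0.29092 + 0.68709×0.95675×0.94689 = 0.401230 + 0.622460 = 1.023690.
Q̄ = (S₀/π) × [bracket] = (1361/π) × 1.023690 = 443.48 W/m².
Daily total = Q̄ × 24.00 h × 3600 s/h = 443.48 × 24.00 × 3600 / 10⁶ = 38.32 MJ/m².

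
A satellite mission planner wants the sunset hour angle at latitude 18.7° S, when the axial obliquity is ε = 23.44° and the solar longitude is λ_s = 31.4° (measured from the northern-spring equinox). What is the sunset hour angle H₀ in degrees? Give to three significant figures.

Solar declination: sin δ = sin ε · sin λ_s = sin 23.44° × sin 31.4° = 0.20725, so δ = +11.961°.
cos H₀ = −tan φ · tan δ = −tan(-18.7°) × tan(+11.961°) = 0.0717, so H₀ = 1.4990 rad = 85.89°.

H₀ = 85.9°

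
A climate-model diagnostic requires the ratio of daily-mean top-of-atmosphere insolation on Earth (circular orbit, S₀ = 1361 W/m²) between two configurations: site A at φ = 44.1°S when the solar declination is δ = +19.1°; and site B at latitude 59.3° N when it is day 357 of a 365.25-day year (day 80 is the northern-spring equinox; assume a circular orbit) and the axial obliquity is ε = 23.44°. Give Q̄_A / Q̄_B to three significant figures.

Q̄_A / Q̄_B ≈ 5.69

— Configuration A (φ=-44.1°):
cos H₀ = −tan(-44.1°) tan(+19.100°) = 0.3356, H₀ = 1.2286 rad.
Bracket: H₀ sin φ sin δ + cos φ cos δ sin H₀ = 1.2286×-0.69591×0.32722 + 0.71813×0.94495×0.94202 = -0.279771 + 0.639252 = 0.359481.
Q̄ = (S₀/π) × [bracket] = (1361/π) × 0.359481 = 155.73 W/m².
— Configuration B (φ=+59.3°):
Solar longitude: λ_s = 360° × (357 − 80)/365.25 = 273.018°.
sin δ = sin 23.44° × sin 273.018° = -0.39724, so δ = -23.406°.
cos H₀ = −tan(+59.3°) tan(-23.406°) = 0.7290, H₀ = 0.7539 rad.
Bracket: H₀ sin φ sin δ + cos φ cos δ sin H₀ = 0.7539×0.85985×-0.39724 + 0.51054×0.91772×0.68450 = -0.257507 + 0.320711 = 0.063204.
Q̄ = (S₀/π) × [bracket] = (1361/π) × 0.063204 = 27.381 W/m².
Ratio Q̄_A / Q̄_B = 155.73 / 27.381 = 5.688.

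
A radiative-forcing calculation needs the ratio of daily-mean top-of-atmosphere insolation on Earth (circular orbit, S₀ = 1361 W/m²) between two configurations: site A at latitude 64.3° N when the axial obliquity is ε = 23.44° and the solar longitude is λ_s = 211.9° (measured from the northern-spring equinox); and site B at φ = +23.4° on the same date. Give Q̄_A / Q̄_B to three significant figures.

— Configuration A (φ=+64.3°):
Solar declination: sin δ = sin ε · sin λ_s = sin 23.44° × sin 211.9° = -0.21021, so δ = -12.134°.
cos H₀ = −tan(+64.3°) tan(-12.134°) = 0.4468, H₀ = 1.1077 rad.
Bracket: H₀ sin φ sin δ + cos φ cos δ sin H₀ = 1.1077×0.90108×-0.21021 + 0.43366×0.97766×0.89465 = -0.209816 + 0.379307 = 0.169491.
Q̄ = (S₀/π) × [bracket] = (1361/π) × 0.169491 = 73.427 W/m².
— Configuration B (φ=+23.4°):
cos H₀ = −tan(+23.4°) tan(-12.134°) = 0.0930, H₀ = 1.4776 rad.
Bracket: H₀ sin φ sin δ + cos φ cos δ sin H₀ = 1.4776×0.39715×-0.21021 + 0.91775×0.97766×0.99566 = -0.123357 + 0.893353 = 0.769996.
Q̄ = (S₀/π) × [bracket] = (1361/π) × 0.769996 = 333.58 W/m².
Ratio Q̄_A / Q̄_B = 73.427 / 333.58 = 0.2201.

Q̄_A / Q̄_B ≈ 0.220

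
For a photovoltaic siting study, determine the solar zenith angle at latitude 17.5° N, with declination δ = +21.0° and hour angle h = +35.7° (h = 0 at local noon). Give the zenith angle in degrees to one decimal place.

θ_z = 33.8°

cos θ_z = sin φ sin δ + cos φ cos δ cos h = 0.107763 + 0.723056 = 0.830819.
θ_z = arccos(0.830819) = 33.8°.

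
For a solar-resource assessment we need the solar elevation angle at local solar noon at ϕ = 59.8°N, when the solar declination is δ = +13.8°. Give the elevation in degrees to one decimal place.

44.0°

At local noon the hour angle is zero, so the zenith angle equals |ϕ − δ| = |+59.8° − (+13.800°)| = 46.000°.
Elevation = 90° − 46.000° = 44.0°.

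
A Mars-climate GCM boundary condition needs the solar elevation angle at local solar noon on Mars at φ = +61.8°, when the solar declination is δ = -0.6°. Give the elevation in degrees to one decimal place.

27.6°

At local noon the hour angle is zero, so the zenith angle equals |φ − δ| = |+61.8° − (-0.600°)| = 62.400°.
Elevation = 90° − 62.400° = 27.6°.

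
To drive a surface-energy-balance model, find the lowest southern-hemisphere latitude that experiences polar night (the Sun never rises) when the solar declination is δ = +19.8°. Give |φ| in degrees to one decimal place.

Polar night requires cos H₀ = −tan φ tan δ ≥ 1, i.e. tan φ tan δ ≤ −1.
The boundary is |tan φ| · |tan δ| = 1, so |φ| = 90° − |δ| = 90° − 19.8° = 70.2° in the southern hemisphere.

|φ| = 70.2°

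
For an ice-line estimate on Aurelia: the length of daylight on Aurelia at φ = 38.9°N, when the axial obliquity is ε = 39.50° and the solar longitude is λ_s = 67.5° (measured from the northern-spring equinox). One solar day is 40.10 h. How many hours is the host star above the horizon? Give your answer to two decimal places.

Solar declination: sin δ = sin ε · sin λ_s = sin 39.50° × sin 67.5° = 0.58766, so δ = +35.991°.
cos H₀ = −tan φ · tan δ = −tan(+38.9°) × tan(+35.991°) = -0.5861, so H₀ = 2.1970 rad = 125.88°.
Daylight = 2H₀/(2π) × 40.10 h = (2.1970/π) × 40.10 = 28.04 h.

28.04 h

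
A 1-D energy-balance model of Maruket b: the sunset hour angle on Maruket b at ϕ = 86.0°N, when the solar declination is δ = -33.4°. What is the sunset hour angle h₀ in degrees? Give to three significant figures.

h₀ = 0.00°

cos h₀ = −tan ϕ · tan δ = 9.4296 ≥ 1, so the host star never rises (polar night) and h₀ = 0.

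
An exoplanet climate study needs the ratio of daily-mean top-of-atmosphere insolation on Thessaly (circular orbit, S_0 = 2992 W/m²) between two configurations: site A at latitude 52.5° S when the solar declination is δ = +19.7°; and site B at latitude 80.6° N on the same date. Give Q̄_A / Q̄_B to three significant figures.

Q̄_A / Q̄_B ≈ 0.207

— Configuration A (ϕ=-52.5°):
cos h₀ = −tan(-52.5°) tan(+19.700°) = 0.4666, h₀ = 1.0853 rad.
Bracket: h₀ sin ϕ sin δ + cos ϕ cos δ sin h₀ = 1.0853×-0.79335×0.33710 + 0.60876×0.94147×0.88446 = -0.290251 + 0.506910 = 0.216659.
Q̄ = (S_0/π) × [bracket] = (2992/π) × 0.216659 = 206.34 W/m².
— Configuration B (ϕ=+80.6°):
cos h₀ = −tan(+80.6°) tan(+19.700°) = -2.1628 ≤ −1 ⇒ polar day, h₀ = π.
Bracket: h₀ sin ϕ sin δ + cos ϕ cos δ sin h₀ = 3.1416×0.98657×0.33710 + 0.16333×0.94147×0.00000 = 1.044811 + 0.000000 = 1.044811.
Q̄ = (S_0/π) × [bracket] = (2992/π) × 1.044811 = 995.06 W/m².
Ratio Q̄_A / Q̄_B = 206.34 / 995.06 = 0.2074.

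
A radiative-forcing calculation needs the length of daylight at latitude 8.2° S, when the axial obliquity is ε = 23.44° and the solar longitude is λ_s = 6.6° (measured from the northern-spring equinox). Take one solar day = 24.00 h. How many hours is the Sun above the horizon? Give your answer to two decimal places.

11.95 h

Solar declination: sin δ = sin ε · sin λ_s = sin 23.44° × sin 6.6° = 0.04572, so δ = +2.621°.
cos H₀ = −tan φ · tan δ = −tan(-8.2°) × tan(+2.621°) = 0.0066, so H₀ = 1.5642 rad = 89.62°.
Daylight = 2H₀/(2π) × 24.00 h = (1.5642/π) × 24.00 = 11.95 h.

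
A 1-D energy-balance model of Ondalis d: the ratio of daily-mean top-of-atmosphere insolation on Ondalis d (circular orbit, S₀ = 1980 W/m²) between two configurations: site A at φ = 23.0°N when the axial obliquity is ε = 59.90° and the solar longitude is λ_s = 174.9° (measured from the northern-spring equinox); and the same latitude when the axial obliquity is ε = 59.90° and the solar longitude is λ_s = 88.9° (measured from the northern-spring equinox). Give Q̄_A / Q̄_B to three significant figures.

— Configuration A (φ=+23.0°):
Solar declination: sin δ = sin ε · sin λ_s = sin 59.90° × sin 174.9° = 0.07691, so δ = +4.411°.
cos H₀ = −tan(+23.0°) tan(+4.411°) = -0.0327, H₀ = 1.6035 rad.
Bracket: H₀ sin φ sin δ + cos φ cos δ sin H₀ = 1.6035×0.39073×0.07691 + 0.92050×0.99704×0.99946 = 0.048187 + 0.917280 = 0.965467.
Q̄ = (S₀/π) × [bracket] = (1980/π) × 0.965467 = 608.49 W/m².
— Configuration B (φ=+23.0°):
Solar declination: sin δ = sin ε · sin λ_s = sin 59.90° × sin 88.9° = 0.86499, so δ = +59.882°.
cos H₀ = −tan(+23.0°) tan(+59.882°) = -0.7317, H₀ = 2.3916 rad.
Bracket: H₀ sin φ sin δ + cos φ cos δ sin H₀ = 2.3916×0.39073×0.86499 + 0.92050×0.50179×0.68160 = 0.808307 + 0.314829 = 1.123136.
Q̄ = (S₀/π) × [bracket] = (1980/π) × 1.123136 = 707.86 W/m².
Ratio Q̄_A / Q̄_B = 608.49 / 707.86 = 0.8596.

Q̄_A / Q̄_B ≈ 0.860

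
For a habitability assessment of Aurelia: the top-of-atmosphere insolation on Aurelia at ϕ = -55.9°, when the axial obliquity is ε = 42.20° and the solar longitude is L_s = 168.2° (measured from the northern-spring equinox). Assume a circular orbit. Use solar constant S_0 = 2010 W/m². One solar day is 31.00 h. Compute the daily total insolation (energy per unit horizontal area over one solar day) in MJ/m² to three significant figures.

27.7 MJ/m²

Solar declination: sin δ = sin ε · sin L_s = sin 42.20° × sin 168.2° = 0.13736, so δ = +7.895°.
cos h₀ = −tan(-55.9°) tan(+7.895°) = 0.2048, h₀ = 1.3645 rad.
Bracket: h₀ sin ϕ sin δ + cos ϕ cos δ sin h₀ = 1.3645×-0.82806×0.13736 + 0.56064×0.99052×0.97880 = -0.155201 + 0.543552 = 0.388351.
Q̄ = (S_0/π) × [bracket] = (2010/π) × 0.388351 = 248.47 W/m².
Daily total = Q̄ × 31.00 h × 3600 s/h = 248.47 × 31.00 × 3600 / 10⁶ = 27.73 MJ/m².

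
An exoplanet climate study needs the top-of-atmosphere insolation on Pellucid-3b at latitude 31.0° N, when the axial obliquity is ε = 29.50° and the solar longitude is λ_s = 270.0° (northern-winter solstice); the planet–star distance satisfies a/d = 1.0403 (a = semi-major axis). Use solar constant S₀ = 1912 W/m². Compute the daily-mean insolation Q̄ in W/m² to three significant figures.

Solar declination: sin δ = sin ε · sin λ_s = sin 29.50° × sin 270.0° = -0.49242, so δ = -29.500°.
cos H₀ = −tan(+31.0°) tan(-29.500°) = 0.3400, H₀ = 1.2239 rad.
Bracket: H₀ sin φ sin δ + cos φ cos δ sin H₀ = 1.2239×0.51504×-0.49242 + 0.85717×0.87036×0.94044 = -0.310401 + 0.701612 = 0.391211.
Inverse-square distance factor (a/d)² = 1.0403² = 1.082224.
Q̄ = (S₀/π) × 1.082224 × [bracket] = (1912/π) × 1.082224 × 0.391211 = 257.7 W/m².

Q̄ ≈ 258 W/m²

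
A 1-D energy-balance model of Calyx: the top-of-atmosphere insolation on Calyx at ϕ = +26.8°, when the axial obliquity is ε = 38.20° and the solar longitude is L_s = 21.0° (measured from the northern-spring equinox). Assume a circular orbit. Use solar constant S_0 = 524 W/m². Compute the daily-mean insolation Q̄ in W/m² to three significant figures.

Q̄ ≈ 172 W/m²

Solar declination: sin δ = sin ε · sin L_s = sin 38.20° × sin 21.0° = 0.22162, so δ = +12.804°.
cos h₀ = −tan(+26.8°) tan(+12.804°) = -0.1148, h₀ = 1.6859 rad.
Bracket: h₀ sin ϕ sin δ + cos ϕ cos δ sin h₀ = 1.6859×0.45088×0.22162 + 0.89259×0.97513×0.99339 = 0.168462 + 0.864638 = 1.033100.
Q̄ = (S_0/π) × [bracket] = (524/π) × 1.033100 = 172.3 W/m².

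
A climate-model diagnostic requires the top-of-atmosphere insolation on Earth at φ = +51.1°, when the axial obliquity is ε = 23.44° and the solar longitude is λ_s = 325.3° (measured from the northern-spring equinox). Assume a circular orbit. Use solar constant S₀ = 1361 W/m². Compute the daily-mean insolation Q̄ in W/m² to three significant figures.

Q̄ ≈ 156 W/m²

Solar declination: sin δ = sin ε · sin λ_s = sin 23.44° × sin 325.3° = -0.22645, so δ = -13.088°.
cos H₀ = −tan(+51.1°) tan(-13.088°) = 0.2881, H₀ = 1.2785 rad.
Bracket: H₀ sin φ sin δ + cos φ cos δ sin H₀ = 1.2785×0.77824×-0.22645 + 0.62796×0.97402×0.95759 = -0.225313 + 0.585706 = 0.360393.
Q̄ = (S₀/π) × [bracket] = (1361/π) × 0.360393 = 156.1 W/m².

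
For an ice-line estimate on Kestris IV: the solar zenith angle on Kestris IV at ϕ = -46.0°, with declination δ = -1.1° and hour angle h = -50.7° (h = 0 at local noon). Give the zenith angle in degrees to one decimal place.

cos θ_z = sin ϕ sin δ + cos ϕ cos δ cos h = 0.013809 + 0.439902 = 0.453711.
θ_z = arccos(0.453711) = 63.0°.

θ_z = 63.0°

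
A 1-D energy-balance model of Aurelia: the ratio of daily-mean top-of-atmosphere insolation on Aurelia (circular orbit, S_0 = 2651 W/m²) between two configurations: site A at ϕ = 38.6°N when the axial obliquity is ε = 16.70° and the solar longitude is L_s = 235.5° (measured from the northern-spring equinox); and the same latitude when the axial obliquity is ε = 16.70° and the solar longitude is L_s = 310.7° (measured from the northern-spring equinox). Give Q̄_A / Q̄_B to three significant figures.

— Configuration A (ϕ=+38.6°):
Solar declination: sin δ = sin ε · sin L_s = sin 16.70° × sin 235.5° = -0.23682, so δ = -13.699°.
cos h₀ = −tan(+38.6°) tan(-13.699°) = 0.1946, h₀ = 1.3750 rad.
Bracket: h₀ sin ϕ sin δ + cos ϕ cos δ sin h₀ = 1.3750×0.62388×-0.23682 + 0.78152×0.97155×0.98089 = -0.203152 + 0.744776 = 0.541624.
Q̄ = (S_0/π) × [bracket] = (2651/π) × 0.541624 = 457.04 W/m².
— Configuration B (ϕ=+38.6°):
Solar declination: sin δ = sin ε · sin L_s = sin 16.70° × sin 310.7° = -0.21786, so δ = -12.583°.
cos h₀ = −tan(+38.6°) tan(-12.583°) = 0.1782, h₀ = 1.3916 rad.
Bracket: h₀ sin ϕ sin δ + cos ϕ cos δ sin h₀ = 1.3916×0.62388×-0.21786 + 0.78152×0.97598×0.98400 = -0.189144 + 0.750544 = 0.561400.
Q̄ = (S_0/π) × [bracket] = (2651/π) × 0.561400 = 473.73 W/m².
Ratio Q̄_A / Q̄_B = 457.04 / 473.73 = 0.9648.

Q̄_A / Q̄_B ≈ 0.965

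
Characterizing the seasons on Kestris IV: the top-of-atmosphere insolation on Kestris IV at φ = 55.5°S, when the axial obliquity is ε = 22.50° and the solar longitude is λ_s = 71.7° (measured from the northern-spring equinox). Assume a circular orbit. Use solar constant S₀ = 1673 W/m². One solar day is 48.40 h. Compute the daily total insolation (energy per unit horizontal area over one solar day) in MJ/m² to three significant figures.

Solar declination: sin δ = sin ε · sin λ_s = sin 22.50° × sin 71.7° = 0.36333, so δ = +21.305°.
cos H₀ = −tan(-55.5°) tan(+21.305°) = 0.5674, H₀ = 0.9674 rad.
Bracket: H₀ sin φ sin δ + cos φ cos δ sin H₀ = 0.9674×-0.82413×0.36333 + 0.56641×0.93166×0.82343 = -0.289670 + 0.434525 = 0.144855.
Q̄ = (S₀/π) × [bracket] = (1673/π) × 0.144855 = 77.140 W/m².
Daily total = Q̄ × 48.40 h × 3600 s/h = 77.140 × 48.40 × 3600 / 10⁶ = 13.44 MJ/m².

13.4 MJ/m²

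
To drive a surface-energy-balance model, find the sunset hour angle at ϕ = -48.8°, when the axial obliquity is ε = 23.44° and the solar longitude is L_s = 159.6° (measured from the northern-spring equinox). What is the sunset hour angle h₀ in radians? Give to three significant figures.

Solar declination: sin δ = sin ε · sin L_s = sin 23.44° × sin 159.6° = 0.13866, so δ = +7.970°.
cos h₀ = −tan ϕ · tan δ = −tan(-48.8°) × tan(+7.970°) = 0.1599, so h₀ = 1.4102 rad = 80.80°.

h₀ = 1.41 rad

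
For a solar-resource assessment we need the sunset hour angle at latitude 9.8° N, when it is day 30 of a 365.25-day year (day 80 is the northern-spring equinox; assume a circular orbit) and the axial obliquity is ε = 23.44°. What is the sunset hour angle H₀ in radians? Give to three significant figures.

Solar longitude: λ_s = 360° × (30 − 80)/365.25 = -49.281°, i.e. -49.281° + 360° = 310.719°.
sin δ = sin 23.44° × sin 310.719° = -0.30149, so δ = -17.547°.
cos H₀ = −tan φ · tan δ = −tan(+9.8°) × tan(-17.547°) = 0.0546, so H₀ = 1.5162 rad = 86.87°.

H₀ = 1.52 rad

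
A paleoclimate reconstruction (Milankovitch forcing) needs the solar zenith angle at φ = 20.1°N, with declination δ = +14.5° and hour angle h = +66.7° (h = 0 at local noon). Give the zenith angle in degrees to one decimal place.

θ_z = 63.5°

cos θ_z = sin φ sin δ + cos φ cos δ cos h = 0.086046 + 0.359623 = 0.445669.
θ_z = arccos(0.445669) = 63.5°.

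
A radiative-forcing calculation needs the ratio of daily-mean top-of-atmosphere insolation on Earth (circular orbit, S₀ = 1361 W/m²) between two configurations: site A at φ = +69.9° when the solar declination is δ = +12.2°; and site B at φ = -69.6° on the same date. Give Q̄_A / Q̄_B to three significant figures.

Q̄_A / Q̄_B ≈ 7.96

— Configuration A (φ=+69.9°):
cos H₀ = −tan(+69.9°) tan(+12.200°) = -0.5908, H₀ = 2.2029 rad.
Bracket: H₀ sin φ sin δ + cos φ cos δ sin H₀ = 2.2029×0.93909×0.21132 + 0.34366×0.97742×0.80681 = 0.437162 + 0.271008 = 0.708170.
Q̄ = (S₀/π) × [bracket] = (1361/π) × 0.708170 = 306.79 W/m².
— Configuration B (φ=-69.6°):
cos H₀ = −tan(-69.6°) tan(+12.200°) = 0.5814, H₀ = 0.9504 rad.
Bracket: H₀ sin φ sin δ + cos φ cos δ sin H₀ = 0.9504×-0.93728×0.21132 + 0.34857×0.97742×0.81364 = -0.188242 + 0.277207 = 0.088965.
Q̄ = (S₀/π) × [bracket] = (1361/π) × 0.088965 = 38.541 W/m².
Ratio Q̄_A / Q̄_B = 306.79 / 38.541 = 7.960.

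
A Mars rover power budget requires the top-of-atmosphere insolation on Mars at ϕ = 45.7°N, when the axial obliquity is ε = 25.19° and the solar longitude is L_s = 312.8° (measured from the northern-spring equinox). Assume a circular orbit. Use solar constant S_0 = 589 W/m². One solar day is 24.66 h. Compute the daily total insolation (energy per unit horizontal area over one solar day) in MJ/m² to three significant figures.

5.83 MJ/m²

Solar declination: sin δ = sin ε · sin L_s = sin 25.19° × sin 312.8° = -0.31229, so δ = -18.197°.
cos h₀ = −tan(+45.7°) tan(-18.197°) = 0.3369, h₀ = 1.2272 rad.
Bracket: h₀ sin ϕ sin δ + cos ϕ cos δ sin h₀ = 1.2272×0.71569×-0.31229 + 0.69842×0.94999×0.94155 = -0.274283 + 0.624711 = 0.350428.
Q̄ = (S_0/π) × [bracket] = (589/π) × 0.350428 = 65.700 W/m².
Daily total = Q̄ × 24.66 h × 3600 s/h = 65.700 × 24.66 × 3600 / 10⁶ = 5.833 MJ/m².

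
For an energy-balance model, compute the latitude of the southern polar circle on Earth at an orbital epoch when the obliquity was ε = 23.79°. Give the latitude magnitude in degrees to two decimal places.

66.21°

The polar circle is the lowest latitude that experiences at least one full rotation of continuous darkness at the northern-summer solstice; it lies at |ϕ| = 90° − ε = 90° − 23.79° = 66.21°.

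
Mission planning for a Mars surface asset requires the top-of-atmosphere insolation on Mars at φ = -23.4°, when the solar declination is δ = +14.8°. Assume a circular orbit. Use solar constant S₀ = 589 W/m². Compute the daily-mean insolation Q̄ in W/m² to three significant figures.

cos H₀ = −tan(-23.4°) tan(+14.800°) = 0.1143, H₀ = 1.4562 rad.
Bracket: H₀ sin φ sin δ + cos φ cos δ sin H₀ = 1.4562×-0.39715×0.25545 + 0.91775×0.96682×0.99344 = -0.147734 + 0.881478 = 0.733744.
Q̄ = (S₀/π) × [bracket] = (589/π) × 0.733744 = 137.6 W/m².

Q̄ ≈ 138 W/m²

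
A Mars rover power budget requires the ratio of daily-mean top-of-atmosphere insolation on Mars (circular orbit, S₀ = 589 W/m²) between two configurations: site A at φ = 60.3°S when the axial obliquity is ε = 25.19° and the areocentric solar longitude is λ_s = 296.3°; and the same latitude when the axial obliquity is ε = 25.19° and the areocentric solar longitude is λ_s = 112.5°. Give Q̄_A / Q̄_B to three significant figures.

Q̄_A / Q̄_B ≈ 20.3

— Configuration A (φ=-60.3°):
sin δ = sin 25.19° × sin 296.3° = -0.38156, so δ = -22.431°.
cos H₀ = −tan(-60.3°) tan(-22.431°) = -0.7237, H₀ = 2.3800 rad.
Bracket: H₀ sin φ sin δ + cos φ cos δ sin H₀ = 2.3800×-0.86863×-0.38156 + 0.49546×0.92434×0.69011 = 0.788814 + 0.316052 = 1.104866.
Q̄ = (S₀/π) × [bracket] = (589/π) × 1.104866 = 207.15 W/m².
— Configuration B (φ=-60.3°):
sin δ = sin 25.19° × sin 112.5° = 0.39322, so δ = +23.155°.
cos H₀ = −tan(-60.3°) tan(+23.155°) = 0.7498, H₀ = 0.7230 rad.
Bracket: H₀ sin φ sin δ + cos φ cos δ sin H₀ = 0.7230×-0.86863×0.39322 + 0.49546×0.91944×0.66167 = -0.246950 + 0.301421 = 0.054471.
Q̄ = (S₀/π) × [bracket] = (589/π) × 0.054471 = 10.212 W/m².
Ratio Q̄_A / Q̄_B = 207.15 / 10.212 = 20.28.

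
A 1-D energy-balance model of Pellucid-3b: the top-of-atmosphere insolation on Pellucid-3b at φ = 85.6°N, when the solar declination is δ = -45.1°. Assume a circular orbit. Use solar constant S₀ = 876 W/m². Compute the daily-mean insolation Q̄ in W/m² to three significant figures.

cos H₀ = −tan(+85.6°) tan(-45.100°) = 13.0416 ≥ 1 ⇒ polar night, H₀ = 0 and Q̄ = 0.

Q̄ ≈ 0.00 W/m²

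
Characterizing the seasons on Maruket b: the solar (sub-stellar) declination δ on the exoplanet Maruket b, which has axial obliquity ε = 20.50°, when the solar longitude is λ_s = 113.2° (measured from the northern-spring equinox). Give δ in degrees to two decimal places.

sin δ = sin ε · sin λ_s = sin 20.50° × sin 113.2° = 0.321888.
δ = arcsin(0.321888) = +18.78°.

δ = +18.78°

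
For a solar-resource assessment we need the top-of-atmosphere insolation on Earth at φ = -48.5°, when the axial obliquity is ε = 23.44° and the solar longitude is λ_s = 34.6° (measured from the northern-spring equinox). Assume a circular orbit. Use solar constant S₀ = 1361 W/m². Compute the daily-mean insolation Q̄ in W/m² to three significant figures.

Q̄ ≈ 174 W/m²

Solar declination: sin δ = sin ε · sin λ_s = sin 23.44° × sin 34.6° = 0.22588, so δ = +13.055°.
cos H₀ = −tan(-48.5°) tan(+13.055°) = 0.2621, H₀ = 1.3056 rad.
Bracket: H₀ sin φ sin δ + cos φ cos δ sin H₀ = 1.3056×-0.74896×0.22588 + 0.66262×0.97415×0.96504 = -0.220875 + 0.622925 = 0.402050.
Q̄ = (S₀/π) × [bracket] = (1361/π) × 0.402050 = 174.2 W/m².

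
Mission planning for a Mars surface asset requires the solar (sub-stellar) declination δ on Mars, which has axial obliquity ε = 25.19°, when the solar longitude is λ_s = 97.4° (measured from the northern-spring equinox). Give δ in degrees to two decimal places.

sin δ = sin ε · sin λ_s = sin 25.19° × sin 97.4° = 0.422076.
δ = arcsin(0.422076) = +24.97°.

δ = +24.97°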